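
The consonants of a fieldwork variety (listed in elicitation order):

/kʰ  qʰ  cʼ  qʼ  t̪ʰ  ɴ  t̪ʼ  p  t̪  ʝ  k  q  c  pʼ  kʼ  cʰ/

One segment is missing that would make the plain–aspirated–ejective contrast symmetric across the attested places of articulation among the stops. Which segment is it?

/pʰ/

place of articulation  plain     aspirated  ejective
bilabial          p         —         pʼ      
dental            t̪        t̪ʰ       t̪ʼ     
palatal           c         cʰ        cʼ      
velar             k         kʰ        kʼ      
uvular            q         qʰ        qʼ      
The bilabial row has no aspirated member, so the gap is the aspirated bilabial stop /pʰ/.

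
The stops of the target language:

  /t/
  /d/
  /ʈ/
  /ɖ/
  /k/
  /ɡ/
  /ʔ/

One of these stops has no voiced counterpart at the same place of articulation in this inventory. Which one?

/ʔ/

Alveolar: /t/ ~ /d/
Retroflex: /ʈ/ ~ /ɖ/
Velar: /k/ ~ /ɡ/
Glottal: only /ʔ/ (voiceless); no voiced partner.
So /ʔ/ is the unpaired segment.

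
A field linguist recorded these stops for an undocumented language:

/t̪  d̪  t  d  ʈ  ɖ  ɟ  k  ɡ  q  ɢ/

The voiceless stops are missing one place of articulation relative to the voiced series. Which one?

dental: voiceless /t̪/, voiced /d̪/.
alveolar: voiceless /t/, voiced /d/.
retroflex: voiceless /ʈ/, voiced /ɖ/.
palatal: voiceless —, voiced /ɟ/.
velar: voiceless /k/, voiced /ɡ/.
uvular: voiceless /q/, voiced /ɢ/.
Every place of articulation has a voiceless member except palatal, where /c/ would be expected.

palatal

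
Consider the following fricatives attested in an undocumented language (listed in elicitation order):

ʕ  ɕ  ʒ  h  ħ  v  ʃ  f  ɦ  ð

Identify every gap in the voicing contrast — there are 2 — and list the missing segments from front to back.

Voiceless: /f/ (labiodental), /ʃ/ (postalveolar), /ɕ/ (alveolo-palatal), /ħ/ (pharyngeal), /h/ (glottal).
Voiced: /v/ (labiodental), /ð/ (dental), /ʒ/ (postalveolar), /ʕ/ (pharyngeal), /ɦ/ (glottal).
Gaps, from front to back: dental lacks voiceless (/θ/); alveolo-palatal lacks voiced (/ʑ/).

/θ/, /ʑ/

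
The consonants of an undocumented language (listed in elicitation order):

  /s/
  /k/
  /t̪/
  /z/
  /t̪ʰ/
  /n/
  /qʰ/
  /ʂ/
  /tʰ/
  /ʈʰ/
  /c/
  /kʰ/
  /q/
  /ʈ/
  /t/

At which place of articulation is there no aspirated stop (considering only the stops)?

palatal

place of articulation  plain     aspirated
dental            t̪        t̪ʰ     
alveolar          t         tʰ      
retroflex         ʈ         ʈʰ      
palatal           c         —       
velar             k         kʰ      
uvular            q         qʰ      
Every place of articulation has an aspirated member except palatal, where /cʰ/ would be expected.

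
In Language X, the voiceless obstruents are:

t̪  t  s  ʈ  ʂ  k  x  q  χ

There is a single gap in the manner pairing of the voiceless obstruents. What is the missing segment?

place of articulation  stop      fricative
dental            t̪        —       
alveolar          t         s       
retroflex         ʈ         ʂ       
velar             k         x       
uvular            q         χ       
The dental row has no fricative member, so the gap is the dental fricative /θ/.

/θ/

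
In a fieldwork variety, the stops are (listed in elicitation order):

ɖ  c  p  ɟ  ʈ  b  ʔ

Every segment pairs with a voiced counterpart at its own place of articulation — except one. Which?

/ʔ/

Bilabial: /p/ ~ /b/
Retroflex: /ʈ/ ~ /ɖ/
Palatal: /c/ ~ /ɟ/
Glottal: only /ʔ/ (voiceless); no voiced partner.
So /ʔ/ is the unpaired segment.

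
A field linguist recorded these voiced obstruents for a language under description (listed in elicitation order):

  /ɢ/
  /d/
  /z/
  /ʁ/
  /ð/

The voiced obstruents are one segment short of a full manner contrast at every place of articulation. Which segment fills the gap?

dental: stop —, fricative /ð/.
alveolar: stop /d/, fricative /z/.
uvular: stop /ɢ/, fricative /ʁ/.
The dental row has no stop member, so the gap is the dental stop /d̪/.

/d̪/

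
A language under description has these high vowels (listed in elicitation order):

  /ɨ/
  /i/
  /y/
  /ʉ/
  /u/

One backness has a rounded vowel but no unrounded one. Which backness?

back

Unrounded: /i/ (front), /ɨ/ (central).
Rounded: /y/ (front), /ʉ/ (central), /u/ (back).
Every backness has an unrounded member except back, where /ɯ/ would be expected.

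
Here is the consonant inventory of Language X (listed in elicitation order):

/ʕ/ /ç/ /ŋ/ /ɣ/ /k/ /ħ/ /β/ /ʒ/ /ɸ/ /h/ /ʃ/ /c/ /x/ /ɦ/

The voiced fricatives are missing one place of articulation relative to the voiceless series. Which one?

palatal

Voiceless: /ɸ/ (bilabial), /ʃ/ (postalveolar), /ç/ (palatal), /x/ (velar), /ħ/ (pharyngeal), /h/ (glottal).
Voiced: /β/ (bilabial), /ʒ/ (postalveolar), /ɣ/ (velar), /ʕ/ (pharyngeal), /ɦ/ (glottal).
Every place of articulation has a voiced member except palatal, where /ʝ/ would be expected.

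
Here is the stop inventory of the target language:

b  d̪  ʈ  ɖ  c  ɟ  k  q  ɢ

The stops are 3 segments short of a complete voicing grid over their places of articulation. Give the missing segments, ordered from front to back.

Voiceless: /ʈ/ (retroflex), /c/ (palatal), /k/ (velar), /q/ (uvular).
Voiced: /b/ (bilabial), /d̪/ (dental), /ɖ/ (retroflex), /ɟ/ (palatal), /ɢ/ (uvular).
Gaps, from front to back: bilabial lacks voiceless (/p/); dental lacks voiceless (/t̪/); velar lacks voiced (/ɡ/).

/p/, /t̪/, /ɡ/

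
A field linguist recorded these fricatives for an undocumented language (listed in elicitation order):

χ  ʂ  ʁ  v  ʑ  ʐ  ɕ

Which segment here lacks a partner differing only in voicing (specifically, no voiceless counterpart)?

Retroflex: /ʂ/ ~ /ʐ/
Alveolo-palatal: /ɕ/ ~ /ʑ/
Uvular: /χ/ ~ /ʁ/
Labiodental: only /v/ (voiced); no voiceless partner.
So /v/ is the unpaired segment.

/v/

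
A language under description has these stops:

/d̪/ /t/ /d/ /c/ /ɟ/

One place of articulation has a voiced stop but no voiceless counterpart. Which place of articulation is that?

dental

place of articulation  voiceless  voiced  
dental            —         d̪      
alveolar          t         d       
palatal           c         ɟ       
Every place of articulation has a voiceless member except dental, where /t̪/ would be expected.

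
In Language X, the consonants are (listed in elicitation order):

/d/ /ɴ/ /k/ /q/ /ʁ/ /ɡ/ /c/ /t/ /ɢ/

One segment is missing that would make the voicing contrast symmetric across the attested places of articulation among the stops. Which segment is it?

Voiceless: /t/ (alveolar), /c/ (palatal), /k/ (velar), /q/ (uvular).
Voiced: /d/ (alveolar), /ɡ/ (velar), /ɢ/ (uvular).
The palatal row has no voiced member, so the gap is the voiced palatal stop /ɟ/.

/ɟ/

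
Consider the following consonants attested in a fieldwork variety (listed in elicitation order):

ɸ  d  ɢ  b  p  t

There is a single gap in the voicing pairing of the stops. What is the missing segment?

/q/

Voiceless: /p/ (bilabial), /t/ (alveolar).
Voiced: /b/ (bilabial), /d/ (alveolar), /ɢ/ (uvular).
The uvular row has no voiceless member, so the gap is the voiceless uvular stop /q/.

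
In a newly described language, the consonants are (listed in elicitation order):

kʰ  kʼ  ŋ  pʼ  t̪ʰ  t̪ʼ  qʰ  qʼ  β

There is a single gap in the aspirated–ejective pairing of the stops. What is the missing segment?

/pʰ/

place of articulation  aspirated  ejective
bilabial          —         pʼ      
dental            t̪ʰ       t̪ʼ     
velar             kʰ        kʼ      
uvular            qʰ        qʼ      
The bilabial row has no aspirated member, so the gap is the aspirated bilabial stop /pʰ/.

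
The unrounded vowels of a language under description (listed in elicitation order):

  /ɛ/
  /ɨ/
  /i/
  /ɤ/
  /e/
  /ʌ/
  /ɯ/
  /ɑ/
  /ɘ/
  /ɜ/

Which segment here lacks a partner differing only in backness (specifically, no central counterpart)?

High: /i/ ~ /ɨ/ ~ /ɯ/
High-mid: /e/ ~ /ɘ/ ~ /ɤ/
Low-mid: /ɛ/ ~ /ɜ/ ~ /ʌ/
Low: only /ɑ/ (back); no central partner.
So /ɑ/ is the unpaired segment.

/ɑ/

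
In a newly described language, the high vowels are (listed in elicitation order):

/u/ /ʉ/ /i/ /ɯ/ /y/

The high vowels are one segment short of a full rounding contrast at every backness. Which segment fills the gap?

/ɨ/

backness          unrounded  rounded 
front             i         y       
central           —         ʉ       
back              ɯ         u       
The central row has no unrounded member, so the gap is the central unrounded vowel /ɨ/.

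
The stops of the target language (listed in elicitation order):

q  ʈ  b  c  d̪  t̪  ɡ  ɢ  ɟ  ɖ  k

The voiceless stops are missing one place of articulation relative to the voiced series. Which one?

bilabial

place of articulation  voiceless  voiced  
bilabial          —         b       
dental            t̪        d̪      
retroflex         ʈ         ɖ       
palatal           c         ɟ       
velar             k         ɡ       
uvular            q         ɢ       
Every place of articulation has a voiceless member except bilabial, where /p/ would be expected.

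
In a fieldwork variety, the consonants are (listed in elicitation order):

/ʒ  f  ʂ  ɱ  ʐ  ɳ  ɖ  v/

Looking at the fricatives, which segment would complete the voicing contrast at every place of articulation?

/ʃ/

labiodental: voiceless /f/, voiced /v/.
postalveolar: voiceless —, voiced /ʒ/.
retroflex: voiceless /ʂ/, voiced /ʐ/.
The postalveolar row has no voiceless member, so the gap is the voiceless postalveolar fricative /ʃ/.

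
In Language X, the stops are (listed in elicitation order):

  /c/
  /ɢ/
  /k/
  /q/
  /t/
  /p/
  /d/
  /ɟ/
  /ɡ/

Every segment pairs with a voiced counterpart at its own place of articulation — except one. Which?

Alveolar: /t/ ~ /d/
Palatal: /c/ ~ /ɟ/
Velar: /k/ ~ /ɡ/
Uvular: /q/ ~ /ɢ/
Bilabial: only /p/ (voiceless); no voiced partner.
So /p/ is the unpaired segment.

/p/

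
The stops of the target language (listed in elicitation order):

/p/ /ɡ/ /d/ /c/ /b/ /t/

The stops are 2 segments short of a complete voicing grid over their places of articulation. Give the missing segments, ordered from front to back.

bilabial: voiceless /p/, voiced /b/.
alveolar: voiceless /t/, voiced /d/.
palatal: voiceless /c/, voiced —.
velar: voiceless —, voiced /ɡ/.
Gaps, from front to back: palatal lacks voiced (/ɟ/); velar lacks voiceless (/k/).

/ɟ/, /k/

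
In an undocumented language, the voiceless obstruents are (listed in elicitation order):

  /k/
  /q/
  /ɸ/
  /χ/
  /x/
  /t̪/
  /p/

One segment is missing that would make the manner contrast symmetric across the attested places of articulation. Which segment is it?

Stop: /p/ (bilabial), /t̪/ (dental), /k/ (velar), /q/ (uvular).
Fricative: /ɸ/ (bilabial), /x/ (velar), /χ/ (uvular).
The dental row has no fricative member, so the gap is the dental fricative /θ/.

/θ/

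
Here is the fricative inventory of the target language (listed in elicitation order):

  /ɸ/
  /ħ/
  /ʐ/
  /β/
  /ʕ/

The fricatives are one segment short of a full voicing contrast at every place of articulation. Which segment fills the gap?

/ʂ/

Voiceless: /ɸ/ (bilabial), /ħ/ (pharyngeal).
Voiced: /β/ (bilabial), /ʐ/ (retroflex), /ʕ/ (pharyngeal).
The retroflex row has no voiceless member, so the gap is the voiceless retroflex fricative /ʂ/.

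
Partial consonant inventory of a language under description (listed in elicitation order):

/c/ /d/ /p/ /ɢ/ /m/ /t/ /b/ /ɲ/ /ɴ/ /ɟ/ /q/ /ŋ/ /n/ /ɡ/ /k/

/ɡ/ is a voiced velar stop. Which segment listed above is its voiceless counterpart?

The voiceless counterpart is a voiceless velar stop — in this inventory, /k/.

/k/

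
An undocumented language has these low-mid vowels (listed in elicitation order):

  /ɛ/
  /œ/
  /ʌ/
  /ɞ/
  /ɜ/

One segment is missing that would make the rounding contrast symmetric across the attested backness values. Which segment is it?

/ɔ/

Unrounded: /ɛ/ (front), /ɜ/ (central), /ʌ/ (back).
Rounded: /œ/ (front), /ɞ/ (central).
The back row has no rounded member, so the gap is the back rounded vowel /ɔ/.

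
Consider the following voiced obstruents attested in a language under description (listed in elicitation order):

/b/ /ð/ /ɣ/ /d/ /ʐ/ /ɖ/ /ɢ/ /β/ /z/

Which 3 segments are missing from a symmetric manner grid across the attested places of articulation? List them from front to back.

/d̪/, /ɡ/, /ʁ/

bilabial: stop /b/, fricative /β/.
dental: stop —, fricative /ð/.
alveolar: stop /d/, fricative /z/.
retroflex: stop /ɖ/, fricative /ʐ/.
velar: stop —, fricative /ɣ/.
uvular: stop /ɢ/, fricative —.
Gaps, from front to back: dental lacks stop (/d̪/); velar lacks stop (/ɡ/); uvular lacks fricative (/ʁ/).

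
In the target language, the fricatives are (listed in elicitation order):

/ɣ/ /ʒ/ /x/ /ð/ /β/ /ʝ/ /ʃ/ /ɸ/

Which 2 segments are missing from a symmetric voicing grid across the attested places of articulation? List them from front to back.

/θ/, /ç/

Voiceless: /ɸ/ (bilabial), /ʃ/ (postalveolar), /x/ (velar).
Voiced: /β/ (bilabial), /ð/ (dental), /ʒ/ (postalveolar), /ʝ/ (palatal), /ɣ/ (velar).
Gaps, from front to back: dental lacks voiceless (/θ/); palatal lacks voiceless (/ç/).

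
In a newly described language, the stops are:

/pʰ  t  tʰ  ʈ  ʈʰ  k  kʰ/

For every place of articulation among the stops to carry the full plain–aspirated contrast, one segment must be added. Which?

/p/

bilabial: plain —, aspirated /pʰ/.
alveolar: plain /t/, aspirated /tʰ/.
retroflex: plain /ʈ/, aspirated /ʈʰ/.
velar: plain /k/, aspirated /kʰ/.
The bilabial row has no plain member, so the gap is the plain bilabial stop /p/.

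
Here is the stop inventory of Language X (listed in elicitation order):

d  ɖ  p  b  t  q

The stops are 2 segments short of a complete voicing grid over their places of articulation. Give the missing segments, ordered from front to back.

bilabial: voiceless /p/, voiced /b/.
alveolar: voiceless /t/, voiced /d/.
retroflex: voiceless —, voiced /ɖ/.
uvular: voiceless /q/, voiced —.
Gaps, from front to back: retroflex lacks voiceless (/ʈ/); uvular lacks voiced (/ɢ/).

/ʈ/, /ɢ/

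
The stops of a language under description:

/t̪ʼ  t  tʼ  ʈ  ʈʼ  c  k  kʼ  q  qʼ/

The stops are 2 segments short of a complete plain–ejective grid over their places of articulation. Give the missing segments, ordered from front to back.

dental: plain —, ejective /t̪ʼ/.
alveolar: plain /t/, ejective /tʼ/.
retroflex: plain /ʈ/, ejective /ʈʼ/.
palatal: plain /c/, ejective —.
velar: plain /k/, ejective /kʼ/.
uvular: plain /q/, ejective /qʼ/.
Gaps, from front to back: dental lacks plain (/t̪/); palatal lacks ejective (/cʼ/).

/t̪/, /cʼ/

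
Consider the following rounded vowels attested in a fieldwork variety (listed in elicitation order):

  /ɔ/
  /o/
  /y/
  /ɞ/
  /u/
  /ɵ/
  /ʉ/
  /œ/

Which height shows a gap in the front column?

Front: /y/ (high), /œ/ (low-mid).
Central: /ʉ/ (high), /ɵ/ (high-mid), /ɞ/ (low-mid).
Back: /u/ (high), /o/ (high-mid), /ɔ/ (low-mid).
Every height has a front member except high-mid, where /ø/ would be expected.

high-mid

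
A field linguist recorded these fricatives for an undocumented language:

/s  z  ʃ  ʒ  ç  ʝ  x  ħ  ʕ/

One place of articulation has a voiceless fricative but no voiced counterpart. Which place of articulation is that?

alveolar: voiceless /s/, voiced /z/.
postalveolar: voiceless /ʃ/, voiced /ʒ/.
palatal: voiceless /ç/, voiced /ʝ/.
velar: voiceless /x/, voiced —.
pharyngeal: voiceless /ħ/, voiced /ʕ/.
Every place of articulation has a voiced member except velar, where /ɣ/ would be expected.

velar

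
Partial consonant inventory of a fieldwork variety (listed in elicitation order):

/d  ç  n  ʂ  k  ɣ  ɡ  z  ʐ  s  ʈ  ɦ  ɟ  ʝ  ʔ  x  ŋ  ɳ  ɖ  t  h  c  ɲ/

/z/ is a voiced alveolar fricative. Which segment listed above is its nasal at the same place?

/n/

The nasal at the same place is an alveolar nasal — in this inventory, /n/.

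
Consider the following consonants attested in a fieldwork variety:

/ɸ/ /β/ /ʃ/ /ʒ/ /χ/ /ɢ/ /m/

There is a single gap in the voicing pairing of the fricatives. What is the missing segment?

/ʁ/

place of articulation  voiceless  voiced  
bilabial          ɸ         β       
postalveolar      ʃ         ʒ       
uvular            χ         —       
The uvular row has no voiced member, so the gap is the voiced uvular fricative /ʁ/.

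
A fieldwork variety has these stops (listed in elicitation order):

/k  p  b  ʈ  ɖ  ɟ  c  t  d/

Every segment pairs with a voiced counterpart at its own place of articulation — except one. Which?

Bilabial: /p/ ~ /b/
Alveolar: /t/ ~ /d/
Retroflex: /ʈ/ ~ /ɖ/
Palatal: /c/ ~ /ɟ/
Velar: only /k/ (voiceless); no voiced partner.
So /k/ is the unpaired segment.

/k/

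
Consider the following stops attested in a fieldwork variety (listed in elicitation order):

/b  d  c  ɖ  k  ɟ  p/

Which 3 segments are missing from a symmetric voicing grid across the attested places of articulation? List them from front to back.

bilabial: voiceless /p/, voiced /b/.
alveolar: voiceless —, voiced /d/.
retroflex: voiceless —, voiced /ɖ/.
palatal: voiceless /c/, voiced /ɟ/.
velar: voiceless /k/, voiced —.
Gaps, from front to back: alveolar lacks voiceless (/t/); retroflex lacks voiceless (/ʈ/); velar lacks voiced (/ɡ/).

/t/, /ʈ/, /ɡ/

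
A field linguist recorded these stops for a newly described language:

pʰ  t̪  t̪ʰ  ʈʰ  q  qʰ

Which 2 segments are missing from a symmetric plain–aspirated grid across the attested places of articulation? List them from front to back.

place of articulation  plain     aspirated
bilabial          —         pʰ      
dental            t̪        t̪ʰ     
retroflex         —         ʈʰ      
uvular            q         qʰ      
Gaps, from front to back: bilabial lacks plain (/p/); retroflex lacks plain (/ʈ/).

/p/, /ʈ/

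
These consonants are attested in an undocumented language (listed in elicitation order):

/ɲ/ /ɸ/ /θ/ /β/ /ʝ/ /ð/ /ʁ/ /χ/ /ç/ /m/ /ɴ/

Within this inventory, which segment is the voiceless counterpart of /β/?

/ɸ/

/β/ is a voiced bilabial fricative.
The voiceless counterpart is a voiceless bilabial fricative — in this inventory, /ɸ/.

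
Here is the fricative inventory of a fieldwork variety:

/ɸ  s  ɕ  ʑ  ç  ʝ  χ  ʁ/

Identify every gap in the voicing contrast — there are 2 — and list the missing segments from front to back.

/β/, /z/

bilabial: voiceless /ɸ/, voiced —.
alveolar: voiceless /s/, voiced —.
alveolo-palatal: voiceless /ɕ/, voiced /ʑ/.
palatal: voiceless /ç/, voiced /ʝ/.
uvular: voiceless /χ/, voiced /ʁ/.
Gaps, from front to back: bilabial lacks voiced (/β/); alveolar lacks voiced (/z/).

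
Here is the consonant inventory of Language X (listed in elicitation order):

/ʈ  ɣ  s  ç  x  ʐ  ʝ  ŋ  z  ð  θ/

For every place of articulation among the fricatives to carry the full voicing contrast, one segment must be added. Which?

/ʂ/

place of articulation  voiceless  voiced  
dental            θ         ð       
alveolar          s         z       
retroflex         —         ʐ       
palatal           ç         ʝ       
velar             x         ɣ       
The retroflex row has no voiceless member, so the gap is the voiceless retroflex fricative /ʂ/.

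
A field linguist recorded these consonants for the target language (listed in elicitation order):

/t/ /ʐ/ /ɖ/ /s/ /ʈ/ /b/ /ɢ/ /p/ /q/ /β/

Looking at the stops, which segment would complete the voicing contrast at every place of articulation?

/d/

place of articulation  voiceless  voiced  
bilabial          p         b       
alveolar          t         —       
retroflex         ʈ         ɖ       
uvular            q         ɢ       
The alveolar row has no voiced member, so the gap is the voiced alveolar stop /d/.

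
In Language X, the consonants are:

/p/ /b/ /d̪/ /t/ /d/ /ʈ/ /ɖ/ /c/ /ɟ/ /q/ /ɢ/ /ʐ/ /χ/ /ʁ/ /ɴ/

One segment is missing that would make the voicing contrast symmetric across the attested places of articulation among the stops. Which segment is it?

bilabial: voiceless /p/, voiced /b/.
dental: voiceless —, voiced /d̪/.
alveolar: voiceless /t/, voiced /d/.
retroflex: voiceless /ʈ/, voiced /ɖ/.
palatal: voiceless /c/, voiced /ɟ/.
uvular: voiceless /q/, voiced /ɢ/.
The dental row has no voiceless member, so the gap is the voiceless dental stop /t̪/.

/t̪/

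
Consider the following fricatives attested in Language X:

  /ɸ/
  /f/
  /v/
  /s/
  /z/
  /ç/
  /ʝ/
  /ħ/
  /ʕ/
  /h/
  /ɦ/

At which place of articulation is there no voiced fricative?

bilabial

bilabial: voiceless /ɸ/, voiced —.
labiodental: voiceless /f/, voiced /v/.
alveolar: voiceless /s/, voiced /z/.
palatal: voiceless /ç/, voiced /ʝ/.
pharyngeal: voiceless /ħ/, voiced /ʕ/.
glottal: voiceless /h/, voiced /ɦ/.
Every place of articulation has a voiced member except bilabial, where /β/ would be expected.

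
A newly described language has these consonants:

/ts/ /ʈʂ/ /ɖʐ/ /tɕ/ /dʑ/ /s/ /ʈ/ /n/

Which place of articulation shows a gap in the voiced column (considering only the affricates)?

place of articulation  voiceless  voiced  
alveolar          ts        —       
retroflex         ʈʂ        ɖʐ      
alveolo-palatal   tɕ        dʑ      
Every place of articulation has a voiced member except alveolar, where /dz/ would be expected.

alveolar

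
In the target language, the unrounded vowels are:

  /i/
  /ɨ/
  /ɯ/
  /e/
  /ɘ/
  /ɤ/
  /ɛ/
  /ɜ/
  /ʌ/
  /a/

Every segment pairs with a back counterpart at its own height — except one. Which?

/a/

High: /i/ ~ /ɨ/ ~ /ɯ/
High-mid: /e/ ~ /ɘ/ ~ /ɤ/
Low-mid: /ɛ/ ~ /ɜ/ ~ /ʌ/
Low: only /a/ (front); no back partner.
So /a/ is the unpaired segment.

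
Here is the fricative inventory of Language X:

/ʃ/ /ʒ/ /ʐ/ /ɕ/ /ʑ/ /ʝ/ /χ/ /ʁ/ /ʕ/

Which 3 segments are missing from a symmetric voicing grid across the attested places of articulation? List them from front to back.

/ʂ/, /ç/, /ħ/

postalveolar: voiceless /ʃ/, voiced /ʒ/.
retroflex: voiceless —, voiced /ʐ/.
alveolo-palatal: voiceless /ɕ/, voiced /ʑ/.
palatal: voiceless —, voiced /ʝ/.
uvular: voiceless /χ/, voiced /ʁ/.
pharyngeal: voiceless —, voiced /ʕ/.
Gaps, from front to back: retroflex lacks voiceless (/ʂ/); palatal lacks voiceless (/ç/); pharyngeal lacks voiceless (/ħ/).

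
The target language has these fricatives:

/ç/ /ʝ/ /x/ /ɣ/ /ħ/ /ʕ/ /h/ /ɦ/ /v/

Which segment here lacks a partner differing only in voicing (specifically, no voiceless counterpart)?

Palatal: /ç/ ~ /ʝ/
Velar: /x/ ~ /ɣ/
Pharyngeal: /ħ/ ~ /ʕ/
Glottal: /h/ ~ /ɦ/
Labiodental: only /v/ (voiced); no voiceless partner.
So /v/ is the unpaired segment.

/v/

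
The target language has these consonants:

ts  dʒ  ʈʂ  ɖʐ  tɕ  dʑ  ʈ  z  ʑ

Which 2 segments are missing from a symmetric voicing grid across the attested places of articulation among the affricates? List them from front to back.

/dz/, /tʃ/

Voiceless: /ts/ (alveolar), /ʈʂ/ (retroflex), /tɕ/ (alveolo-palatal).
Voiced: /dʒ/ (postalveolar), /ɖʐ/ (retroflex), /dʑ/ (alveolo-palatal).
Gaps, from front to back: alveolar lacks voiced (/dz/); postalveolar lacks voiceless (/tʃ/).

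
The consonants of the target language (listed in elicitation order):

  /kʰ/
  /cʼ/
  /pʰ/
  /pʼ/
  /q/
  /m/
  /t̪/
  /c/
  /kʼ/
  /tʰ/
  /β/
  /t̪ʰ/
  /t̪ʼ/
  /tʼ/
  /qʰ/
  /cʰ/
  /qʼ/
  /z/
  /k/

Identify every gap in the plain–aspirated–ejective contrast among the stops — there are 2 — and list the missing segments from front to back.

place of articulation  plain     aspirated  ejective
bilabial          —         pʰ        pʼ      
dental            t̪        t̪ʰ       t̪ʼ     
alveolar          —         tʰ        tʼ      
palatal           c         cʰ        cʼ      
velar             k         kʰ        kʼ      
uvular            q         qʰ        qʼ      
Gaps, from front to back: bilabial lacks plain (/p/); alveolar lacks plain (/t/).

/p/, /t/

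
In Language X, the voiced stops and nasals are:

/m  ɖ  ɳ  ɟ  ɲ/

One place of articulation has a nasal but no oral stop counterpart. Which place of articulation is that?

Oral stop: /ɖ/ (retroflex), /ɟ/ (palatal).
Nasal: /m/ (bilabial), /ɳ/ (retroflex), /ɲ/ (palatal).
Every place of articulation has an oral stop member except bilabial, where /b/ would be expected.

bilabial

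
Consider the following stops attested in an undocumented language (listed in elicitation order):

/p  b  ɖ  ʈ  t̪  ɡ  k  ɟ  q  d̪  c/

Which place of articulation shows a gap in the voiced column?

uvular

Voiceless: /p/ (bilabial), /t̪/ (dental), /ʈ/ (retroflex), /c/ (palatal), /k/ (velar), /q/ (uvular).
Voiced: /b/ (bilabial), /d̪/ (dental), /ɖ/ (retroflex), /ɟ/ (palatal), /ɡ/ (velar).
Every place of articulation has a voiced member except uvular, where /ɢ/ would be expected.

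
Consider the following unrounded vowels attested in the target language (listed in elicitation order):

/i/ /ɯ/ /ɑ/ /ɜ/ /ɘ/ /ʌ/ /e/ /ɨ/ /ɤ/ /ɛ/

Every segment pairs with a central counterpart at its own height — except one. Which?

High: /i/ ~ /ɨ/ ~ /ɯ/
High-mid: /e/ ~ /ɘ/ ~ /ɤ/
Low-mid: /ɛ/ ~ /ɜ/ ~ /ʌ/
Low: only /ɑ/ (back); no central partner.
So /ɑ/ is the unpaired segment.

/ɑ/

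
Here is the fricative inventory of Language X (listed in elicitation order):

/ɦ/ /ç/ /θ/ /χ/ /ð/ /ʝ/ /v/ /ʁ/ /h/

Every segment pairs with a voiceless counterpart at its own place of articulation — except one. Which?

Dental: /θ/ ~ /ð/
Palatal: /ç/ ~ /ʝ/
Uvular: /χ/ ~ /ʁ/
Glottal: /h/ ~ /ɦ/
Labiodental: only /v/ (voiced); no voiceless partner.
So /v/ is the unpaired segment.

/v/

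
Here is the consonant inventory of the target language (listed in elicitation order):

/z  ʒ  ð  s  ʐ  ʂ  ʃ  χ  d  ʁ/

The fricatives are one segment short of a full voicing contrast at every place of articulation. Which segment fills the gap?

dental: voiceless —, voiced /ð/.
alveolar: voiceless /s/, voiced /z/.
postalveolar: voiceless /ʃ/, voiced /ʒ/.
retroflex: voiceless /ʂ/, voiced /ʐ/.
uvular: voiceless /χ/, voiced /ʁ/.
The dental row has no voiceless member, so the gap is the voiceless dental fricative /θ/.

/θ/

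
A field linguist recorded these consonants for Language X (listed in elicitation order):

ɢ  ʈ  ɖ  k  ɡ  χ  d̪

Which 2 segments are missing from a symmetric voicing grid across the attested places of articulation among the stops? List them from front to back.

place of articulation  voiceless  voiced  
dental            —         d̪      
retroflex         ʈ         ɖ       
velar             k         ɡ       
uvular            —         ɢ       
Gaps, from front to back: dental lacks voiceless (/t̪/); uvular lacks voiceless (/q/).

/t̪/, /q/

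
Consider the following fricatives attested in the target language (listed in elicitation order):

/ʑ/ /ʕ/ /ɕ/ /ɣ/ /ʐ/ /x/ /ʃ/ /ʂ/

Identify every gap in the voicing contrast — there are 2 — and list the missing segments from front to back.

postalveolar: voiceless /ʃ/, voiced —.
retroflex: voiceless /ʂ/, voiced /ʐ/.
alveolo-palatal: voiceless /ɕ/, voiced /ʑ/.
velar: voiceless /x/, voiced /ɣ/.
pharyngeal: voiceless —, voiced /ʕ/.
Gaps, from front to back: postalveolar lacks voiced (/ʒ/); pharyngeal lacks voiceless (/ħ/).

/ʒ/, /ħ/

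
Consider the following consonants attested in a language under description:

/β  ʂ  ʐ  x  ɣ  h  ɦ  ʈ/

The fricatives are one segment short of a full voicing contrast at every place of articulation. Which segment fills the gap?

/ɸ/

Voiceless: /ʂ/ (retroflex), /x/ (velar), /h/ (glottal).
Voiced: /β/ (bilabial), /ʐ/ (retroflex), /ɣ/ (velar), /ɦ/ (glottal).
The bilabial row has no voiceless member, so the gap is the voiceless bilabial fricative /ɸ/.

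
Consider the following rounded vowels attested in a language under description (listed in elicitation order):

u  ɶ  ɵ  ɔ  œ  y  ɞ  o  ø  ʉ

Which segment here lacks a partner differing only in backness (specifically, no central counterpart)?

/ɶ/

High: /y/ ~ /ʉ/ ~ /u/
High-mid: /ø/ ~ /ɵ/ ~ /o/
Low-mid: /œ/ ~ /ɞ/ ~ /ɔ/
Low: only /ɶ/ (front); no central partner.
So /ɶ/ is the unpaired segment.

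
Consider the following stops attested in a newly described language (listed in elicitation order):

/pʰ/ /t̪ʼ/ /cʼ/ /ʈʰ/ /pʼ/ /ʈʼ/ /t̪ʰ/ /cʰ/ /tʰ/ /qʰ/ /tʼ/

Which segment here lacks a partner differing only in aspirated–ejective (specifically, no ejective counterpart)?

/qʰ/

Bilabial: /pʰ/ ~ /pʼ/
Dental: /t̪ʰ/ ~ /t̪ʼ/
Alveolar: /tʰ/ ~ /tʼ/
Retroflex: /ʈʰ/ ~ /ʈʼ/
Palatal: /cʰ/ ~ /cʼ/
Uvular: only /qʰ/ (aspirated); no ejective partner.
So /qʰ/ is the unpaired segment.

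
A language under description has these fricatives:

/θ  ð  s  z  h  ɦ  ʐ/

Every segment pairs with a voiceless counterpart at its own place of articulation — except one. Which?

Dental: /θ/ ~ /ð/
Alveolar: /s/ ~ /z/
Glottal: /h/ ~ /ɦ/
Retroflex: only /ʐ/ (voiced); no voiceless partner.
So /ʐ/ is the unpaired segment.

/ʐ/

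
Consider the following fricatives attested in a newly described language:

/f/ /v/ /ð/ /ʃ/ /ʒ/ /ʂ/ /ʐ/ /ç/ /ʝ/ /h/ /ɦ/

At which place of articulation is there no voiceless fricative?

Voiceless: /f/ (labiodental), /ʃ/ (postalveolar), /ʂ/ (retroflex), /ç/ (palatal), /h/ (glottal).
Voiced: /v/ (labiodental), /ð/ (dental), /ʒ/ (postalveolar), /ʐ/ (retroflex), /ʝ/ (palatal), /ɦ/ (glottal).
Every place of articulation has a voiceless member except dental, where /θ/ would be expected.

dental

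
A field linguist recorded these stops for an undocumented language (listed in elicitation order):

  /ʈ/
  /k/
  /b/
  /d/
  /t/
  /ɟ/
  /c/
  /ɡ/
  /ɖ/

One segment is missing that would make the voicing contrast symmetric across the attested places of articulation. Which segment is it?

Voiceless: /t/ (alveolar), /ʈ/ (retroflex), /c/ (palatal), /k/ (velar).
Voiced: /b/ (bilabial), /d/ (alveolar), /ɖ/ (retroflex), /ɟ/ (palatal), /ɡ/ (velar).
The bilabial row has no voiceless member, so the gap is the voiceless bilabial stop /p/.

/p/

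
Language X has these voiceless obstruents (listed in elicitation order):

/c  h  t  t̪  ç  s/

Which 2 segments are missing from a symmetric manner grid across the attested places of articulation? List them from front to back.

/θ/, /ʔ/

place of articulation  stop      fricative
dental            t̪        —       
alveolar          t         s       
palatal           c         ç       
glottal           —         h       
Gaps, from front to back: dental lacks fricative (/θ/); glottal lacks stop (/ʔ/).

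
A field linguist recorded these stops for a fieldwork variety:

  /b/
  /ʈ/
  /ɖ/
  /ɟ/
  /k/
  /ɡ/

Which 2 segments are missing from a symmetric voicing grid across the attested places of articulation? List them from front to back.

bilabial: voiceless —, voiced /b/.
retroflex: voiceless /ʈ/, voiced /ɖ/.
palatal: voiceless —, voiced /ɟ/.
velar: voiceless /k/, voiced /ɡ/.
Gaps, from front to back: bilabial lacks voiceless (/p/); palatal lacks voiceless (/c/).

/p/, /c/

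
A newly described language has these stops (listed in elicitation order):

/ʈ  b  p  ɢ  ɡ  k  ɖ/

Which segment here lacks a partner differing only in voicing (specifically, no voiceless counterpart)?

Bilabial: /p/ ~ /b/
Retroflex: /ʈ/ ~ /ɖ/
Velar: /k/ ~ /ɡ/
Uvular: only /ɢ/ (voiced); no voiceless partner.
So /ɢ/ is the unpaired segment.

/ɢ/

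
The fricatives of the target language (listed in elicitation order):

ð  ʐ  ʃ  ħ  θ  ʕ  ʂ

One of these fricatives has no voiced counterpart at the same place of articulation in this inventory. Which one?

/ʃ/

Dental: /θ/ ~ /ð/
Retroflex: /ʂ/ ~ /ʐ/
Pharyngeal: /ħ/ ~ /ʕ/
Postalveolar: only /ʃ/ (voiceless); no voiced partner.
So /ʃ/ is the unpaired segment.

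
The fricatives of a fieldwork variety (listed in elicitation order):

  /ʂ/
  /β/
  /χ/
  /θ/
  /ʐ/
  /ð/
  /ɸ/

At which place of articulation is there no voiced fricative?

uvular

bilabial: voiceless /ɸ/, voiced /β/.
dental: voiceless /θ/, voiced /ð/.
retroflex: voiceless /ʂ/, voiced /ʐ/.
uvular: voiceless /χ/, voiced —.
Every place of articulation has a voiced member except uvular, where /ʁ/ would be expected.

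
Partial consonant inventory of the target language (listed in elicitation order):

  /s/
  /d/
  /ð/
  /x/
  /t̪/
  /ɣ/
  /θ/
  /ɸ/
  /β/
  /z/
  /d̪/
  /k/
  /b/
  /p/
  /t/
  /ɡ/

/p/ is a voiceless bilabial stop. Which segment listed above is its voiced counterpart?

/b/

The voiced counterpart is a voiced bilabial stop — in this inventory, /b/.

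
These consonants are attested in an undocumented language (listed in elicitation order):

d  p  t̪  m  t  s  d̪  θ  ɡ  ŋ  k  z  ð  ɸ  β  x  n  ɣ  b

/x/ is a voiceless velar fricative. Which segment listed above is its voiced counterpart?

/ɣ/

The voiced counterpart is a voiced velar fricative — in this inventory, /ɣ/.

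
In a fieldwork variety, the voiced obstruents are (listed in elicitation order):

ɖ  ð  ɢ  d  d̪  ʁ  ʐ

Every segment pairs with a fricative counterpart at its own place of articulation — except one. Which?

Dental: /d̪/ ~ /ð/
Retroflex: /ɖ/ ~ /ʐ/
Uvular: /ɢ/ ~ /ʁ/
Alveolar: only /d/ (stop); no fricative partner.
So /d/ is the unpaired segment.

/d/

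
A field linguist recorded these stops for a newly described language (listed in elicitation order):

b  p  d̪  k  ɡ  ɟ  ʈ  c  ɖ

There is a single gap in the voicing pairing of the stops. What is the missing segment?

/t̪/

Voiceless: /p/ (bilabial), /ʈ/ (retroflex), /c/ (palatal), /k/ (velar).
Voiced: /b/ (bilabial), /d̪/ (dental), /ɖ/ (retroflex), /ɟ/ (palatal), /ɡ/ (velar).
The dental row has no voiceless member, so the gap is the voiceless dental stop /t̪/.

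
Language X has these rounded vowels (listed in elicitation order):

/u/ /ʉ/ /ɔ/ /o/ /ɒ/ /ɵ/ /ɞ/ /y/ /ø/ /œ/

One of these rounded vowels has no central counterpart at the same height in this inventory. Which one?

/ɒ/

High: /y/ ~ /ʉ/ ~ /u/
High-mid: /ø/ ~ /ɵ/ ~ /o/
Low-mid: /œ/ ~ /ɞ/ ~ /ɔ/
Low: only /ɒ/ (back); no central partner.
So /ɒ/ is the unpaired segment.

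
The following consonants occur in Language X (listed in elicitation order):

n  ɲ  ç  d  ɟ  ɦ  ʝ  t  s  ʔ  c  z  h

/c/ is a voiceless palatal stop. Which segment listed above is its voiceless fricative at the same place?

/ç/

The voiceless fricative at the same place is a voiceless palatal fricative — in this inventory, /ç/.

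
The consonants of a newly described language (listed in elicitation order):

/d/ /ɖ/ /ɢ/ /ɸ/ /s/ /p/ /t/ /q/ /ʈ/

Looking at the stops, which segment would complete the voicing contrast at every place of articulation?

/b/

place of articulation  voiceless  voiced  
bilabial          p         —       
alveolar          t         d       
retroflex         ʈ         ɖ       
uvular            q         ɢ       
The bilabial row has no voiced member, so the gap is the voiced bilabial stop /b/.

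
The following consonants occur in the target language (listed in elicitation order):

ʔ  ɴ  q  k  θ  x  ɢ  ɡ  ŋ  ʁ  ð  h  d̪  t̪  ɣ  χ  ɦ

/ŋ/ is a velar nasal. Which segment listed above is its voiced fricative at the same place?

The voiced fricative at the same place is a voiced velar fricative — in this inventory, /ɣ/.

/ɣ/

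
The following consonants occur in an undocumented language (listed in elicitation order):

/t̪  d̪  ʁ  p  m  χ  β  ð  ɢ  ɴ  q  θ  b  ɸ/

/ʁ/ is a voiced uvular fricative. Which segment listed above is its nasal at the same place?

/ɴ/

The nasal at the same place is an uvular nasal — in this inventory, /ɴ/.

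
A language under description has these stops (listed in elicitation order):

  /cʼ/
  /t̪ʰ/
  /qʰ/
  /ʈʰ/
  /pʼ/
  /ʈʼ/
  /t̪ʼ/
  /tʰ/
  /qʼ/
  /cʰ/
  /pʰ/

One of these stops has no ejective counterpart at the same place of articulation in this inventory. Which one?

Bilabial: /pʰ/ ~ /pʼ/
Dental: /t̪ʰ/ ~ /t̪ʼ/
Retroflex: /ʈʰ/ ~ /ʈʼ/
Palatal: /cʰ/ ~ /cʼ/
Uvular: /qʰ/ ~ /qʼ/
Alveolar: only /tʰ/ (aspirated); no ejective partner.
So /tʰ/ is the unpaired segment.

/tʰ/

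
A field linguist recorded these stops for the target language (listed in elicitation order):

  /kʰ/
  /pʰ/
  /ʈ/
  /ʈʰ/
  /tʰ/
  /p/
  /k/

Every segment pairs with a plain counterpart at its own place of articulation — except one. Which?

/tʰ/

Bilabial: /p/ ~ /pʰ/
Retroflex: /ʈ/ ~ /ʈʰ/
Velar: /k/ ~ /kʰ/
Alveolar: only /tʰ/ (aspirated); no plain partner.
So /tʰ/ is the unpaired segment.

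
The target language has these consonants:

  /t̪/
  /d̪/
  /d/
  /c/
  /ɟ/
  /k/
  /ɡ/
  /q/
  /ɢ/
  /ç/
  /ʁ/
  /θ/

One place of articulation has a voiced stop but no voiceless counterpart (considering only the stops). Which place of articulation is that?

Voiceless: /t̪/ (dental), /c/ (palatal), /k/ (velar), /q/ (uvular).
Voiced: /d̪/ (dental), /d/ (alveolar), /ɟ/ (palatal), /ɡ/ (velar), /ɢ/ (uvular).
Every place of articulation has a voiceless member except alveolar, where /t/ would be expected.

alveolar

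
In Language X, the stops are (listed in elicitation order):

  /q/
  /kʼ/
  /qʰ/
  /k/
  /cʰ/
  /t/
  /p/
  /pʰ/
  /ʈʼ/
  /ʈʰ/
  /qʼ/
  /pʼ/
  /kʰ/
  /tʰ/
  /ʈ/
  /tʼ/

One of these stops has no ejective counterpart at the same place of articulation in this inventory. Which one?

Bilabial: /p/ ~ /pʰ/ ~ /pʼ/
Alveolar: /t/ ~ /tʰ/ ~ /tʼ/
Retroflex: /ʈ/ ~ /ʈʰ/ ~ /ʈʼ/
Velar: /k/ ~ /kʰ/ ~ /kʼ/
Uvular: /q/ ~ /qʰ/ ~ /qʼ/
Palatal: only /cʰ/ (aspirated); no ejective partner.
So /cʰ/ is the unpaired segment.

/cʰ/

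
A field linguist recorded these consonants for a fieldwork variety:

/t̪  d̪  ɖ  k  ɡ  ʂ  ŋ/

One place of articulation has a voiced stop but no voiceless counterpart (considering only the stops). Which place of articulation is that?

retroflex

place of articulation  voiceless  voiced  
dental            t̪        d̪      
retroflex         —         ɖ       
velar             k         ɡ       
Every place of articulation has a voiceless member except retroflex, where /ʈ/ would be expected.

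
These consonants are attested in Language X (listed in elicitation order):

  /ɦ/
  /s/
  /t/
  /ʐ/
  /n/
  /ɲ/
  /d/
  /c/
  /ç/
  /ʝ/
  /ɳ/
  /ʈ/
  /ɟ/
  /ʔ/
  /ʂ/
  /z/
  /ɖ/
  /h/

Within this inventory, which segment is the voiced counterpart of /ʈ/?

/ʈ/ is a voiceless retroflex stop.
The voiced counterpart is a voiced retroflex stop — in this inventory, /ɖ/.

/ɖ/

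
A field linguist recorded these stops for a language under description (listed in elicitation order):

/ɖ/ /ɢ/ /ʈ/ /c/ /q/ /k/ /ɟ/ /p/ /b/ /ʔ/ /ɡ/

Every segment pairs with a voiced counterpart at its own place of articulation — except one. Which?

Bilabial: /p/ ~ /b/
Retroflex: /ʈ/ ~ /ɖ/
Palatal: /c/ ~ /ɟ/
Velar: /k/ ~ /ɡ/
Uvular: /q/ ~ /ɢ/
Glottal: only /ʔ/ (voiceless); no voiced partner.
So /ʔ/ is the unpaired segment.

/ʔ/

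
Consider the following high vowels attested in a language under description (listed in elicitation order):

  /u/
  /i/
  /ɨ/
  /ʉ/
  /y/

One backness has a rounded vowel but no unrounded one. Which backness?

backness          unrounded  rounded 
front             i         y       
central           ɨ         ʉ       
back              —         u       
Every backness has an unrounded member except back, where /ɯ/ would be expected.

back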